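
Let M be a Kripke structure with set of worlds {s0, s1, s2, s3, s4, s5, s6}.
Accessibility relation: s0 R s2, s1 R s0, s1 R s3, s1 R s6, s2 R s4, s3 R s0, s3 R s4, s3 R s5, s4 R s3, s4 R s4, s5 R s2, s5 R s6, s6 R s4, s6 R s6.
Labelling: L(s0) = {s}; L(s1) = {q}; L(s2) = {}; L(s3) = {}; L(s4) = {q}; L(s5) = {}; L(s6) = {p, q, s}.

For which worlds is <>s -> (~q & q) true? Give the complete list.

Recall that <>ψ holds at a world iff ψ holds at some accessible world.
Let φ = <>s -> (~q & q). Evaluate φ at each world:
  s0 (successors {s2}): φ is true.
  s1 (successors {s0, s3, s6}): φ is false.
  s2 (successors {s4}): φ is true.
  s3 (successors {s0, s4, s5}): φ is false.
  s4 (successors {s3, s4}): φ is true.
  s5 (successors {s2, s6}): φ is false.
  s6 (successors {s4, s6}): φ is false.
For instance, at s6:
  At s6: <>s is true, ~q & q is false, so <>s -> (~q & q) is false.
    At s6: <>s requires s at some successor in {s4, s6}.
      s holds at s6, so <>s is true at s6.
Satisfying worlds: {s0, s2, s4}

s0, s2, s4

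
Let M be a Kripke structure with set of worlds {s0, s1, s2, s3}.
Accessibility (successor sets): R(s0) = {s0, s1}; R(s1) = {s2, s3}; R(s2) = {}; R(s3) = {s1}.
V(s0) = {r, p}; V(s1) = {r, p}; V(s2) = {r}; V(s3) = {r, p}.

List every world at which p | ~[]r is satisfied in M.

s0, s1, s3

Recall that []ψ holds at a world iff ψ holds at every accessible world, and <>ψ holds iff ψ holds at some accessible world.
Let φ = p | ~[]r. Evaluate φ at each world:
  s0 (successors {s0, s1}): φ is true.
  s1 (successors {s2, s3}): φ is true.
  s2 (successors ∅): φ is false.
  s3 (successors {s1}): φ is true.
For instance, at s1:
  At s1: p is true, ~[]r is false, so p | ~[]r is true.
    At s1: []r is true, so ~[]r is false.
      At s1: []r requires r at every successor {s2, s3}.
        At s2: r is true.
        At s3: r is true.
      So []r is true at s1.
Satisfying worlds: {s0, s1, s3}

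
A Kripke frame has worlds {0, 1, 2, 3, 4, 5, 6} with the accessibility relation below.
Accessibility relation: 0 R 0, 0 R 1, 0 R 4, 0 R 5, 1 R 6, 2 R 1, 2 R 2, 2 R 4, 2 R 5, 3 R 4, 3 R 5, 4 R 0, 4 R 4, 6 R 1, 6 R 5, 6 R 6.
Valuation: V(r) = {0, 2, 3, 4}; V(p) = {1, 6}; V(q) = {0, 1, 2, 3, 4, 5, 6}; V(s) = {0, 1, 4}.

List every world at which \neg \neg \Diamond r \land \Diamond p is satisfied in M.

0, 2

Let φ = \neg \neg \Diamond r \land \Diamond p. Evaluate φ at each world:
  0 (successors {0, 1, 4, 5}): φ is true.
  1 (successors {6}): φ is false.
  2 (successors {1, 2, 4, 5}): φ is true.
  3 (successors {4, 5}): φ is false.
  4 (successors {0, 4}): φ is false.
  5 (successors ∅): φ is false.
  6 (successors {1, 5, 6}): φ is false.
For instance, at 2:
  At 2: \neg \neg \Diamond r is true, \Diamond p is true, so \neg \neg \Diamond r \land \Diamond p is true.
    At 2: \neg \Diamond r is false, so \neg \neg \Diamond r is true.
      At 2: \Diamond r is true, so \neg \Diamond r is false.
    At 2: \Diamond p requires p at some successor in {1, 2, 4, 5}.
      p holds at 1, so \Diamond p is true at 2.
Satisfying worlds: {0, 2}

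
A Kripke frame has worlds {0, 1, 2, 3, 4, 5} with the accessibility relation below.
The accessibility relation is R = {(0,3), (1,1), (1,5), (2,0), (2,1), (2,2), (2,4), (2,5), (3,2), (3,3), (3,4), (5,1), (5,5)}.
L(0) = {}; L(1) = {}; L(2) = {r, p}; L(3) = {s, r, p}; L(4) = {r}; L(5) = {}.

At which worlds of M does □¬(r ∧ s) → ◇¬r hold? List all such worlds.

Recall that □ψ holds at a world iff ψ holds at every accessible world, and ◇ψ holds iff ψ holds at some accessible world.
Let φ = □¬(r ∧ s) → ◇¬r. Evaluate φ at each world:
  0 (successors {3}): φ is true.
  1 (successors {1, 5}): φ is true.
  2 (successors {0, 1, 2, 4, 5}): φ is true.
  3 (successors {2, 3, 4}): φ is true.
  4 (successors ∅): φ is false.
  5 (successors {1, 5}): φ is true.
For instance, at 0:
  At 0: □¬(r ∧ s) is false, ◇¬r is false, so □¬(r ∧ s) → ◇¬r is true.
    At 0: □¬(r ∧ s) requires ¬(r ∧ s) at every successor {3}.
      ¬(r ∧ s) fails at 3, so □¬(r ∧ s) is false at 0.
    At 0: ◇¬r requires ¬r at some successor in {3}.
      At 3: ¬r is false.
    So ◇¬r is false at 0.
Satisfying worlds: {0, 1, 2, 3, 5}

0, 1, 2, 3, 5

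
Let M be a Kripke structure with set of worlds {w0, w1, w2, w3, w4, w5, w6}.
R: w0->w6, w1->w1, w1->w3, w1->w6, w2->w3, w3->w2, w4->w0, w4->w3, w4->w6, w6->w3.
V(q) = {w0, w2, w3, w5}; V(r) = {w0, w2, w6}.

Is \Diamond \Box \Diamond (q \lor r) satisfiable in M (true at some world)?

Recall that \Box ψ holds at a world iff ψ holds at every accessible world, and \Diamond ψ holds iff ψ holds at some accessible world.
Let φ = \Diamond \Box \Diamond (q \lor r). Evaluate φ at each world:
  w0 (successors {w6}): φ is true.
  w1 (successors {w1, w3, w6}): φ is true.
  w2 (successors {w3}): φ is true.
  w3 (successors {w2}): φ is true.
  w4 (successors {w0, w3, w6}): φ is true.
  w5 (successors ∅): φ is false.
  w6 (successors {w3}): φ is true.
Detail at w0 (witness):
  At w0: \Diamond \Box \Diamond (q \lor r) requires \Box \Diamond (q \lor r) at some successor in {w6}.
    \Box \Diamond (q \lor r) holds at w6, so \Diamond \Box \Diamond (q \lor r) is true at w0.
      At w6: \Box \Diamond (q \lor r) requires \Diamond (q \lor r) at every successor {w3}.
        At w3: \Diamond (q \lor r) is true.
      So \Box \Diamond (q \lor r) is true at w6.

Yes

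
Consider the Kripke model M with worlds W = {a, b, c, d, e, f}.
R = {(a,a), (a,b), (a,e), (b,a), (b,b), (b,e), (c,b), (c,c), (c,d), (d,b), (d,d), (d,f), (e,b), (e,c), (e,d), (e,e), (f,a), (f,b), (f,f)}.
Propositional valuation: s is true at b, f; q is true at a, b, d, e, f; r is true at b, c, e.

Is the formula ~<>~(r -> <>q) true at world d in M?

Yes

Recall that <>ψ holds at a world iff ψ holds at some accessible world.
At d: <>~(r -> <>q) is false, so ~<>~(r -> <>q) is true.
  At d: <>~(r -> <>q) requires ~(r -> <>q) at some successor in {b, d, f}.
    At b: ~(r -> <>q) is false.
    At d: ~(r -> <>q) is false.
    At f: ~(r -> <>q) is false.
  So <>~(r -> <>q) is false at d.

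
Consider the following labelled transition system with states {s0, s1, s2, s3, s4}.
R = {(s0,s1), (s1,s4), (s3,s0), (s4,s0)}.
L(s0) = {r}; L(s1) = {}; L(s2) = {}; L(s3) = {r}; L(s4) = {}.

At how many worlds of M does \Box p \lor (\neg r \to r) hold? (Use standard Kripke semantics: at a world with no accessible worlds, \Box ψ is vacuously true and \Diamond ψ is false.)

Let φ = \Box p \lor (\neg r \to r). Evaluate φ at each world:
  s0 (successors {s1}): φ is true.
  s1 (successors {s4}): φ is false.
  s2 (successors ∅): φ is true.
  s3 (successors {s0}): φ is true.
  s4 (successors {s0}): φ is false.
For instance, at s4:
  At s4: \Box p is false, \neg r \to r is false, so \Box p \lor (\neg r \to r) is false.
    At s4: \Box p requires p at every successor {s0}.
      p fails at s0, so \Box p is false at s4.
Satisfying worlds: {s0, s2, s3}

3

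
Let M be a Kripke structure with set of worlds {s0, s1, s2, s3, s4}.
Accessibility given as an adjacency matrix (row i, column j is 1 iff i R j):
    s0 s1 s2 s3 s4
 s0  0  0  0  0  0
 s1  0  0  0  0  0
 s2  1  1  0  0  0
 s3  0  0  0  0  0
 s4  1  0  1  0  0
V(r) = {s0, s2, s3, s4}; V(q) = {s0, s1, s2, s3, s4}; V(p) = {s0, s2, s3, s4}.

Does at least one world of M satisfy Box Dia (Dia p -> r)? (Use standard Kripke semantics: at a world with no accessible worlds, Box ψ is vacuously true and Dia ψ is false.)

Let φ = Box Dia (Dia p -> r). Evaluate φ at each world:
  s0 (successors ∅): φ is true.
  s1 (successors ∅): φ is true.
  s2 (successors {s0, s1}): φ is false.
  s3 (successors ∅): φ is true.
  s4 (successors {s0, s2}): φ is false.
Detail at s0 (witness):
  At s0: no accessible worlds, so Box Dia (Dia p -> r) holds vacuously.

Yes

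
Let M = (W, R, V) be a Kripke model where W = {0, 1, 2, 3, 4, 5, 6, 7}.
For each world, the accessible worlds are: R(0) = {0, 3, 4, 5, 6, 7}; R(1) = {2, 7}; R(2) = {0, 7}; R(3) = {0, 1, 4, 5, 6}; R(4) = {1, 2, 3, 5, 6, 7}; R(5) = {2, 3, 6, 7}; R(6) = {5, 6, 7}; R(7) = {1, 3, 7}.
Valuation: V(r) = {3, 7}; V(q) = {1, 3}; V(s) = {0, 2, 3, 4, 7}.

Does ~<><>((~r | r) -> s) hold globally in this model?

Let φ = ~<><>((~r | r) -> s). Evaluate φ at each world:
  0 (successors {0, 3, 4, 5, 6, 7}): φ is false.
  1 (successors {2, 7}): φ is false.
  2 (successors {0, 7}): φ is false.
  3 (successors {0, 1, 4, 5, 6}): φ is false.
  4 (successors {1, 2, 3, 5, 6, 7}): φ is false.
  5 (successors {2, 3, 6, 7}): φ is false.
  6 (successors {5, 6, 7}): φ is false.
  7 (successors {1, 3, 7}): φ is false.
Detail at 0 (counterexample):
  At 0: <><>((~r | r) -> s) is true, so ~<><>((~r | r) -> s) is false.
    At 0: <><>((~r | r) -> s) requires <>((~r | r) -> s) at some successor in {0, 3, 4, 5, 6, 7}.
      <>((~r | r) -> s) holds at 0, so <><>((~r | r) -> s) is true at 0.

No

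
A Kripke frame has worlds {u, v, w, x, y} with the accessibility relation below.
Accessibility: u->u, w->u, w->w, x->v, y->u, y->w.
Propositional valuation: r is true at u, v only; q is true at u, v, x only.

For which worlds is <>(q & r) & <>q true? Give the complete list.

u, w, x, y

Let φ = <>(q & r) & <>q. Evaluate φ at each world:
  u (successors {u}): φ is true.
  v (successors ∅): φ is false.
  w (successors {u, w}): φ is true.
  x (successors {v}): φ is true.
  y (successors {u, w}): φ is true.
For instance, at u:
  At u: <>(q & r) is true, <>q is true, so <>(q & r) & <>q is true.
    At u: <>(q & r) requires q & r at some successor in {u}.
      q & r holds at u, so <>(q & r) is true at u.
    At u: <>q requires q at some successor in {u}.
      q holds at u, so <>q is true at u.
Satisfying worlds: {u, w, x, y}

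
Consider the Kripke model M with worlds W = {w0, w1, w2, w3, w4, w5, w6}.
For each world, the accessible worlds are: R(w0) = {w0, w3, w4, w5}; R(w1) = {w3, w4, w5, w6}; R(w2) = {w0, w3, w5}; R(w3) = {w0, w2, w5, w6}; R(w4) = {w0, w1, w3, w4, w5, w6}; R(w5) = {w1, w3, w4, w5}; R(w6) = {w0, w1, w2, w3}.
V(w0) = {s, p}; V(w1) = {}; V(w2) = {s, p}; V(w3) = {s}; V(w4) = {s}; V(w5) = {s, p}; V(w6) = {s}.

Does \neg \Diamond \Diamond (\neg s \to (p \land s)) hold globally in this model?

No

Recall that \Diamond ψ holds at a world iff ψ holds at some accessible world.
Let φ = \neg \Diamond \Diamond (\neg s \to (p \land s)). Evaluate φ at each world:
  w0 (successors {w0, w3, w4, w5}): φ is false.
  w1 (successors {w3, w4, w5, w6}): φ is false.
  w2 (successors {w0, w3, w5}): φ is false.
  w3 (successors {w0, w2, w5, w6}): φ is false.
  w4 (successors {w0, w1, w3, w4, w5, w6}): φ is false.
  w5 (successors {w1, w3, w4, w5}): φ is false.
  w6 (successors {w0, w1, w2, w3}): φ is false.
Detail at w0 (counterexample):
  At w0: \Diamond \Diamond (\neg s \to (p \land s)) is true, so \neg \Diamond \Diamond (\neg s \to (p \land s)) is false.
    At w0: \Diamond \Diamond (\neg s \to (p \land s)) requires \Diamond (\neg s \to (p \land s)) at some successor in {w0, w3, w4, w5}.
      \Diamond (\neg s \to (p \land s)) holds at w0, so \Diamond \Diamond (\neg s \to (p \land s)) is true at w0.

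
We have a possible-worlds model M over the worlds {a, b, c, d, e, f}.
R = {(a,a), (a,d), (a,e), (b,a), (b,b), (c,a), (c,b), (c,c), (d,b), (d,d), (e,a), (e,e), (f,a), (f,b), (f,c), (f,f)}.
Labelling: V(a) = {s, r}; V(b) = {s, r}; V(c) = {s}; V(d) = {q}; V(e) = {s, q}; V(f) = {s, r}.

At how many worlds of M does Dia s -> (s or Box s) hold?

Recall that Box ψ holds at a world iff ψ holds at every accessible world, and Dia ψ holds iff ψ holds at some accessible world.
Let φ = Dia s -> (s or Box s). Evaluate φ at each world:
  a (successors {a, d, e}): φ is true.
  b (successors {a, b}): φ is true.
  c (successors {a, b, c}): φ is true.
  d (successors {b, d}): φ is false.
  e (successors {a, e}): φ is true.
  f (successors {a, b, c, f}): φ is true.
For instance, at c:
  At c: Dia s is true, s or Box s is true, so Dia s -> (s or Box s) is true.
    At c: Dia s requires s at some successor in {a, b, c}.
      s holds at a, so Dia s is true at c.
    At c: s is true, Box s is true, so s or Box s is true.
      At c: Box s requires s at every successor {a, b, c}.
        At a: s is true.
        At b: s is true.
        At c: s is true.
      So Box s is true at c.
Satisfying worlds: {a, b, c, e, f}

5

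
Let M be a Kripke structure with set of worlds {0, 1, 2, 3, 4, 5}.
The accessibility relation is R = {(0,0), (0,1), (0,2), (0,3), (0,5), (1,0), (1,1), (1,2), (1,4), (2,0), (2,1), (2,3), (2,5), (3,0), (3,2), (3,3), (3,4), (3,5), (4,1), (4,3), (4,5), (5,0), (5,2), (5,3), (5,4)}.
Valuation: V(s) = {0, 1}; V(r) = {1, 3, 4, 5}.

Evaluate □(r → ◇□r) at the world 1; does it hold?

No

Recall that □ψ holds at a world iff ψ holds at every accessible world, and ◇ψ holds iff ψ holds at some accessible world.
At 1: □(r → ◇□r) requires r → ◇□r at every successor {0, 1, 2, 4}.
  r → ◇□r fails at 4, so □(r → ◇□r) is false at 1.
    At 4: r is true, ◇□r is false, so r → ◇□r is false.
      At 4: ◇□r requires □r at some successor in {1, 3, 5}.
        At 1: □r is false.
        At 3: □r is false.
        At 5: □r is false.
      So ◇□r is false at 4.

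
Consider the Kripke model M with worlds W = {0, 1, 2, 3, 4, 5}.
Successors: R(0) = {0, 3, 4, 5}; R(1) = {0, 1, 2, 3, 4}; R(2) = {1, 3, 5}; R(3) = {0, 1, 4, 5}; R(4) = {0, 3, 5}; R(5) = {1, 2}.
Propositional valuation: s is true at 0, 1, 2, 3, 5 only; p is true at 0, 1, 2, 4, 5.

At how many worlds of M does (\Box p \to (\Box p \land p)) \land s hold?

Recall that \Box ψ holds at a world iff ψ holds at every accessible world, and \Diamond ψ holds iff ψ holds at some accessible world.
Let φ = (\Box p \to (\Box p \land p)) \land s. Evaluate φ at each world:
  0 (successors {0, 3, 4, 5}): φ is true.
  1 (successors {0, 1, 2, 3, 4}): φ is true.
  2 (successors {1, 3, 5}): φ is true.
  3 (successors {0, 1, 4, 5}): φ is false.
  4 (successors {0, 3, 5}): φ is false.
  5 (successors {1, 2}): φ is true.
For instance, at 0:
  At 0: \Box p \to (\Box p \land p) is true, s is true, so (\Box p \to (\Box p \land p)) \land s is true.
    At 0: \Box p is false, \Box p \land p is false, so \Box p \to (\Box p \land p) is true.
      At 0: \Box p requires p at every successor {0, 3, 4, 5}.
        p fails at 3, so \Box p is false at 0.
      At 0: \Box p is false, p is true, so \Box p \land p is false.
Satisfying worlds: {0, 1, 2, 5}

4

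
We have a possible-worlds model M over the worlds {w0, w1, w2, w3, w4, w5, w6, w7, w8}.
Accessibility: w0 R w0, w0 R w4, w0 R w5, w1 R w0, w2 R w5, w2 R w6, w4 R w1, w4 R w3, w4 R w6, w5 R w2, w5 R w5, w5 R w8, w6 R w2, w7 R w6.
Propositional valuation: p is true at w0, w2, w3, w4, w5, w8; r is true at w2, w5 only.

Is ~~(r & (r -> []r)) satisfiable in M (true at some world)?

Recall that []ψ holds at a world iff ψ holds at every accessible world, and <>ψ holds iff ψ holds at some accessible world.
Let φ = ~~(r & (r -> []r)). Evaluate φ at each world:
  w0 (successors {w0, w4, w5}): φ is false.
  w1 (successors {w0}): φ is false.
  w2 (successors {w5, w6}): φ is false.
  w3 (successors ∅): φ is false.
  w4 (successors {w1, w3, w6}): φ is false.
  w5 (successors {w2, w5, w8}): φ is false.
  w6 (successors {w2}): φ is false.
  w7 (successors {w6}): φ is false.
  w8 (successors ∅): φ is false.
For instance, at w1:
  At w1: ~(r & (r -> []r)) is true, so ~~(r & (r -> []r)) is false.
    At w1: r & (r -> []r) is false, so ~(r & (r -> []r)) is true.
      At w1: r is false, r -> []r is true, so r & (r -> []r) is false.

No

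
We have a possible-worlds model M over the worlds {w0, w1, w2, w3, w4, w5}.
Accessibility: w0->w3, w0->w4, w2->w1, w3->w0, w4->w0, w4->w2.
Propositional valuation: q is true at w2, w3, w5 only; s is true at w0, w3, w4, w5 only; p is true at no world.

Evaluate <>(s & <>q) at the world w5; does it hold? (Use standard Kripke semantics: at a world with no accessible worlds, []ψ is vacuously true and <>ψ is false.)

No

At w5: no accessible worlds, so <>(s & <>q) is false.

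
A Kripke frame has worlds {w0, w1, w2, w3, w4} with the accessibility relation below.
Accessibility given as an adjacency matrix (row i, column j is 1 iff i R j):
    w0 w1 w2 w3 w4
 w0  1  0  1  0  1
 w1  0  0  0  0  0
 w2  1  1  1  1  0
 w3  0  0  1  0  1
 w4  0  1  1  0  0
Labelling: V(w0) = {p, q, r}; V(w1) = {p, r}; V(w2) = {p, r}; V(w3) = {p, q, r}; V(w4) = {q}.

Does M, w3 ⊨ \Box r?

No

Recall that \Box ψ holds at a world iff ψ holds at every accessible world, and \Diamond ψ holds iff ψ holds at some accessible world.
At w3: \Box r requires r at every successor {w2, w4}.
  r fails at w4, so \Box r is false at w3.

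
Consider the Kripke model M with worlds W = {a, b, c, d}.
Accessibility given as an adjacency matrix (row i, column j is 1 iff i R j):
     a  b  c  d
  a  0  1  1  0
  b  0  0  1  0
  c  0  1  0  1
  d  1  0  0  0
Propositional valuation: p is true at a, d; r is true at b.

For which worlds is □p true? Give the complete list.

Let φ = □p. Evaluate φ at each world:
  a (successors {b, c}): φ is false.
  b (successors {c}): φ is false.
  c (successors {b, d}): φ is false.
  d (successors {a}): φ is true.
For instance, at d:
  At d: □p requires p at every successor {a}.
    At a: p is true.
  So □p is true at d.
Satisfying worlds: {d}

d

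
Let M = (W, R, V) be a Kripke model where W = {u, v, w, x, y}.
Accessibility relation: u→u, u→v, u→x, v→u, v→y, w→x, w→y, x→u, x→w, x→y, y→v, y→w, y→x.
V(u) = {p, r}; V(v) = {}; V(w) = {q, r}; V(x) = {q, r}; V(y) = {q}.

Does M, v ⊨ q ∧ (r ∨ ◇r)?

At v: q is false, r ∨ ◇r is true, so q ∧ (r ∨ ◇r) is false.
  At v: r is false, ◇r is true, so r ∨ ◇r is true.
    At v: ◇r requires r at some successor in {u, y}.
      r holds at u, so ◇r is true at v.

No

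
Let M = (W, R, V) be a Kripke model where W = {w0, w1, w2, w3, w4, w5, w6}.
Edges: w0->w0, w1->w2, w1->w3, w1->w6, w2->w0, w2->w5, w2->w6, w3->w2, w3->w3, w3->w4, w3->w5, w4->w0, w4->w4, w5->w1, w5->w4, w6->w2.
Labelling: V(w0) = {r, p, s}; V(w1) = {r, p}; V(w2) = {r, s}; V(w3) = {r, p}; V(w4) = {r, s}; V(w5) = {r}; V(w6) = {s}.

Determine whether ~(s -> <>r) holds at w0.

At w0: s -> <>r is true, so ~(s -> <>r) is false.
  At w0: s is true, <>r is true, so s -> <>r is true.
    At w0: <>r requires r at some successor in {w0}.
      r holds at w0, so <>r is true at w0.

No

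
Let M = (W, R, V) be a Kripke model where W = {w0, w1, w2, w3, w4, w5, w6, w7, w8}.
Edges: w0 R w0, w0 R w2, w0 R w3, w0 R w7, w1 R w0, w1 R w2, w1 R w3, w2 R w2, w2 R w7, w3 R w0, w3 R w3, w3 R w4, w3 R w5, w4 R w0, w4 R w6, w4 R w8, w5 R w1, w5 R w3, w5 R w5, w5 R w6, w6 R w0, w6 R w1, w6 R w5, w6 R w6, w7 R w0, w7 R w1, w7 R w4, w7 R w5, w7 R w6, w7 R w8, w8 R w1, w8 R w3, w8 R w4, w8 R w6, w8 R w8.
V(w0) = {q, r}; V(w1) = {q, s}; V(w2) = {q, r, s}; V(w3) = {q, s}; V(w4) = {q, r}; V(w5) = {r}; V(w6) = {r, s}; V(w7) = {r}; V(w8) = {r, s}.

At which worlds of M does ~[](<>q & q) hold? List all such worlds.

w0, w2, w3, w4, w5, w6, w7, w8

Let φ = ~[](<>q & q). Evaluate φ at each world:
  w0 (successors {w0, w2, w3, w7}): φ is true.
  w1 (successors {w0, w2, w3}): φ is false.
  w2 (successors {w2, w7}): φ is true.
  w3 (successors {w0, w3, w4, w5}): φ is true.
  w4 (successors {w0, w6, w8}): φ is true.
  w5 (successors {w1, w3, w5, w6}): φ is true.
  w6 (successors {w0, w1, w5, w6}): φ is true.
  w7 (successors {w0, w1, w4, w5, w6, w8}): φ is true.
  w8 (successors {w1, w3, w4, w6, w8}): φ is true.
For instance, at w0:
  At w0: [](<>q & q) is false, so ~[](<>q & q) is true.
    At w0: [](<>q & q) requires <>q & q at every successor {w0, w2, w3, w7}.
      <>q & q fails at w7, so [](<>q & q) is false at w0.
Satisfying worlds: {w0, w2, w3, w4, w5, w6, w7, w8}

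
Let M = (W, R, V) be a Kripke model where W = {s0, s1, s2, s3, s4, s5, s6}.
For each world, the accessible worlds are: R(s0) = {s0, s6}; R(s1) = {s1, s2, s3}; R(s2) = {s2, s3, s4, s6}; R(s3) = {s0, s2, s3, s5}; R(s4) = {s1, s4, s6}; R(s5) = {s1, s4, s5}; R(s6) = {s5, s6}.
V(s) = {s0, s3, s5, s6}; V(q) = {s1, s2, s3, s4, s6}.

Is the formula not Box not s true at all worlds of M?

Yes

Let φ = not Box not s. Evaluate φ at each world:
  s0 (successors {s0, s6}): φ is true.
  s1 (successors {s1, s2, s3}): φ is true.
  s2 (successors {s2, s3, s4, s6}): φ is true.
  s3 (successors {s0, s2, s3, s5}): φ is true.
  s4 (successors {s1, s4, s6}): φ is true.
  s5 (successors {s1, s4, s5}): φ is true.
  s6 (successors {s5, s6}): φ is true.
For instance, at s3:
  At s3: Box not s is false, so not Box not s is true.
    At s3: Box not s requires not s at every successor {s0, s2, s3, s5}.
      not s fails at s0, so Box not s is false at s3.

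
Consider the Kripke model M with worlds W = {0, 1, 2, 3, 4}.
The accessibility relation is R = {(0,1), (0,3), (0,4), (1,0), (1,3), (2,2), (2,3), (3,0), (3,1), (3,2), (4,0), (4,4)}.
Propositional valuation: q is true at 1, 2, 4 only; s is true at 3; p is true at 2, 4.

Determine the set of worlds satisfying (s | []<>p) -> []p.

0

Recall that []ψ holds at a world iff ψ holds at every accessible world, and <>ψ holds iff ψ holds at some accessible world.
Let φ = (s | []<>p) -> []p. Evaluate φ at each world:
  0 (successors {1, 3, 4}): φ is true.
  1 (successors {0, 3}): φ is false.
  2 (successors {2, 3}): φ is false.
  3 (successors {0, 1, 2}): φ is false.
  4 (successors {0, 4}): φ is false.
For instance, at 1:
  At 1: s | []<>p is true, []p is false, so (s | []<>p) -> []p is false.
    At 1: s is false, []<>p is true, so s | []<>p is true.
      At 1: []<>p requires <>p at every successor {0, 3}.
        At 0: <>p is true.
        At 3: <>p is true.
      So []<>p is true at 1.
    At 1: []p requires p at every successor {0, 3}.
      p fails at 0, so []p is false at 1.
Satisfying worlds: {0}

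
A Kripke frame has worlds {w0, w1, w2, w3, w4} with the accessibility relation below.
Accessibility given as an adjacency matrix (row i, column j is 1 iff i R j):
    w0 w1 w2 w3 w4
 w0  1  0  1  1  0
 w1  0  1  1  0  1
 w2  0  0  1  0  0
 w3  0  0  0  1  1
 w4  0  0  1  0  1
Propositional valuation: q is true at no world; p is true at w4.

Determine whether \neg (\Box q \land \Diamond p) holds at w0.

Recall that \Box ψ holds at a world iff ψ holds at every accessible world, and \Diamond ψ holds iff ψ holds at some accessible world.
At w0: \Box q \land \Diamond p is false, so \neg (\Box q \land \Diamond p) is true.
  At w0: \Box q is false, \Diamond p is false, so \Box q \land \Diamond p is false.
    At w0: \Box q requires q at every successor {w0, w2, w3}.
      q fails at w0, so \Box q is false at w0.
    At w0: \Diamond p requires p at some successor in {w0, w2, w3}.
      At w0: p is false.
      At w2: p is false.
      At w3: p is false.
    So \Diamond p is false at w0.

Yes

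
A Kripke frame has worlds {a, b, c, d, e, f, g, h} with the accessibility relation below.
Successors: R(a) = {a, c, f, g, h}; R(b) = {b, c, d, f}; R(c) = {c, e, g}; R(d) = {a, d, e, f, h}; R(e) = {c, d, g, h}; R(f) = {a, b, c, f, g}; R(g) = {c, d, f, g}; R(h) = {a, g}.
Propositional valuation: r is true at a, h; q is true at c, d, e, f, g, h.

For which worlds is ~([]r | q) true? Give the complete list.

a, b

Recall that []ψ holds at a world iff ψ holds at every accessible world, and <>ψ holds iff ψ holds at some accessible world.
Let φ = ~([]r | q). Evaluate φ at each world:
  a (successors {a, c, f, g, h}): φ is true.
  b (successors {b, c, d, f}): φ is true.
  c (successors {c, e, g}): φ is false.
  d (successors {a, d, e, f, h}): φ is false.
  e (successors {c, d, g, h}): φ is false.
  f (successors {a, b, c, f, g}): φ is false.
  g (successors {c, d, f, g}): φ is false.
  h (successors {a, g}): φ is false.
For instance, at e:
  At e: []r | q is true, so ~([]r | q) is false.
    At e: []r is false, q is true, so []r | q is true.
      At e: []r requires r at every successor {c, d, g, h}.
        r fails at c, so []r is false at e.
Satisfying worlds: {a, b}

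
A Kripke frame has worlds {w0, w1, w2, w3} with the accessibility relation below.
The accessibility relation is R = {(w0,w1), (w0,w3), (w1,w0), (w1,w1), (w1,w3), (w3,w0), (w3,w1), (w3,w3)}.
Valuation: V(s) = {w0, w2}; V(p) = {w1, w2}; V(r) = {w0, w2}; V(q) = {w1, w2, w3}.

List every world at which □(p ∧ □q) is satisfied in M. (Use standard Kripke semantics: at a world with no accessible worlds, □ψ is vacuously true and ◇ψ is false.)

Let φ = □(p ∧ □q). Evaluate φ at each world:
  w0 (successors {w1, w3}): φ is false.
  w1 (successors {w0, w1, w3}): φ is false.
  w2 (successors ∅): φ is true.
  w3 (successors {w0, w1, w3}): φ is false.
For instance, at w3:
  At w3: □(p ∧ □q) requires p ∧ □q at every successor {w0, w1, w3}.
    p ∧ □q fails at w0, so □(p ∧ □q) is false at w3.
      At w0: p is false, □q is true, so p ∧ □q is false.
Satisfying worlds: {w2}

w2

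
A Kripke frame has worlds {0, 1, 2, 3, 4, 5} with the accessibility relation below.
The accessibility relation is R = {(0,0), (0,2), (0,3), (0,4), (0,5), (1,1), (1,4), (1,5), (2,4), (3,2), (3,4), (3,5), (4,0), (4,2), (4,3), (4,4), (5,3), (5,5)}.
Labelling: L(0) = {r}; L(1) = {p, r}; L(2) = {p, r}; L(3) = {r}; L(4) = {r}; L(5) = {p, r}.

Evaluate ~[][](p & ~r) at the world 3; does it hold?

Yes

At 3: [][](p & ~r) is false, so ~[][](p & ~r) is true.
  At 3: [][](p & ~r) requires [](p & ~r) at every successor {2, 4, 5}.
    [](p & ~r) fails at 2, so [][](p & ~r) is false at 3.
      At 2: [](p & ~r) requires p & ~r at every successor {4}.
        p & ~r fails at 4, so [](p & ~r) is false at 2.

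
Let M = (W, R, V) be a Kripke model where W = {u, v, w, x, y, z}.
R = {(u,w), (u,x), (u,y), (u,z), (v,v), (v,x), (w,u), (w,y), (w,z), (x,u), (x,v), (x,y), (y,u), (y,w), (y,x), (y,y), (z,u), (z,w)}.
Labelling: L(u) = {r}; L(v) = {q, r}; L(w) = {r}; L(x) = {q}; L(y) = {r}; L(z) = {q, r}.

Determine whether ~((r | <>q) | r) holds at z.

At z: (r | <>q) | r is true, so ~((r | <>q) | r) is false.
  At z: r | <>q is true, r is true, so (r | <>q) | r is true.
    At z: r is true, <>q is false, so r | <>q is true.
      At z: <>q requires q at some successor in {u, w}.
        At u: q is false.
        At w: q is false.
      So <>q is false at z.

No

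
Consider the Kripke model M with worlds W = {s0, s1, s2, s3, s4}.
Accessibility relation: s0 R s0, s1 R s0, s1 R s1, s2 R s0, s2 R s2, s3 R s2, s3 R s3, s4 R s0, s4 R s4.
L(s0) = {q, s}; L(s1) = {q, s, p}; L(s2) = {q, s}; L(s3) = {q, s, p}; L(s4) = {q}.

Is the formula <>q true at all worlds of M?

Let φ = <>q. Evaluate φ at each world:
  s0 (successors {s0}): φ is true.
  s1 (successors {s0, s1}): φ is true.
  s2 (successors {s0, s2}): φ is true.
  s3 (successors {s2, s3}): φ is true.
  s4 (successors {s0, s4}): φ is true.
For instance, at s2:
  At s2: <>q requires q at some successor in {s0, s2}.
    q holds at s0, so <>q is true at s2.

Yes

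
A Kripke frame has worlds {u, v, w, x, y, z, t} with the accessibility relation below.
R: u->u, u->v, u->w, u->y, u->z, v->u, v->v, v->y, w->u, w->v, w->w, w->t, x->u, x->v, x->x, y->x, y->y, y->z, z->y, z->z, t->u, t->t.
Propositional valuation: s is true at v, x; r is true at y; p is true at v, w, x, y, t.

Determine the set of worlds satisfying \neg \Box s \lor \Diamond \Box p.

u, v, w, x, y, z, t

Let φ = \neg \Box s \lor \Diamond \Box p. Evaluate φ at each world:
  u (successors {u, v, w, y, z}): φ is true.
  v (successors {u, v, y}): φ is true.
  w (successors {u, v, w, t}): φ is true.
  x (successors {u, v, x}): φ is true.
  y (successors {x, y, z}): φ is true.
  z (successors {y, z}): φ is true.
  t (successors {u, t}): φ is true.
For instance, at u:
  At u: \neg \Box s is true, \Diamond \Box p is false, so \neg \Box s \lor \Diamond \Box p is true.
    At u: \Box s is false, so \neg \Box s is true.
      At u: \Box s requires s at every successor {u, v, w, y, z}.
        s fails at u, so \Box s is false at u.
    At u: \Diamond \Box p requires \Box p at some successor in {u, v, w, y, z}.
      At u: \Box p is false.
      At v: \Box p is false.
      At w: \Box p is false.
      At y: \Box p is false.
      At z: \Box p is false.
    So \Diamond \Box p is false at u.
Satisfying worlds: {u, v, w, x, y, z, t}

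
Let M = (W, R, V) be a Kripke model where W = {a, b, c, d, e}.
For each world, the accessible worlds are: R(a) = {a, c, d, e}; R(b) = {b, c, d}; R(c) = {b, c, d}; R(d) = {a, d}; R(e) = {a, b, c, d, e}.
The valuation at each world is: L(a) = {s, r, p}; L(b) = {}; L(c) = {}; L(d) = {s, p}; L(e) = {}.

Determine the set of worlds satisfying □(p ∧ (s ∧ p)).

d

Let φ = □(p ∧ (s ∧ p)). Evaluate φ at each world:
  a (successors {a, c, d, e}): φ is false.
  b (successors {b, c, d}): φ is false.
  c (successors {b, c, d}): φ is false.
  d (successors {a, d}): φ is true.
  e (successors {a, b, c, d, e}): φ is false.
For instance, at b:
  At b: □(p ∧ (s ∧ p)) requires p ∧ (s ∧ p) at every successor {b, c, d}.
    p ∧ (s ∧ p) fails at b, so □(p ∧ (s ∧ p)) is false at b.
Satisfying worlds: {d}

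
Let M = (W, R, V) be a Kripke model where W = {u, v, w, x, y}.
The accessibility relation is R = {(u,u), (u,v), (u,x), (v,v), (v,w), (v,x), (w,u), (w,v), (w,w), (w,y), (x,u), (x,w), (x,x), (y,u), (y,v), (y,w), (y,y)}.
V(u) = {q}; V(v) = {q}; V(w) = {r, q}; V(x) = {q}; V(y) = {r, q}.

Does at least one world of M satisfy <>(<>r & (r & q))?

Yes

Let φ = <>(<>r & (r & q)). Evaluate φ at each world:
  u (successors {u, v, x}): φ is false.
  v (successors {v, w, x}): φ is true.
  w (successors {u, v, w, y}): φ is true.
  x (successors {u, w, x}): φ is true.
  y (successors {u, v, w, y}): φ is true.
Detail at v (witness):
  At v: <>(<>r & (r & q)) requires <>r & (r & q) at some successor in {v, w, x}.
    <>r & (r & q) holds at w, so <>(<>r & (r & q)) is true at v.
      At w: <>r is true, r & q is true, so <>r & (r & q) is true.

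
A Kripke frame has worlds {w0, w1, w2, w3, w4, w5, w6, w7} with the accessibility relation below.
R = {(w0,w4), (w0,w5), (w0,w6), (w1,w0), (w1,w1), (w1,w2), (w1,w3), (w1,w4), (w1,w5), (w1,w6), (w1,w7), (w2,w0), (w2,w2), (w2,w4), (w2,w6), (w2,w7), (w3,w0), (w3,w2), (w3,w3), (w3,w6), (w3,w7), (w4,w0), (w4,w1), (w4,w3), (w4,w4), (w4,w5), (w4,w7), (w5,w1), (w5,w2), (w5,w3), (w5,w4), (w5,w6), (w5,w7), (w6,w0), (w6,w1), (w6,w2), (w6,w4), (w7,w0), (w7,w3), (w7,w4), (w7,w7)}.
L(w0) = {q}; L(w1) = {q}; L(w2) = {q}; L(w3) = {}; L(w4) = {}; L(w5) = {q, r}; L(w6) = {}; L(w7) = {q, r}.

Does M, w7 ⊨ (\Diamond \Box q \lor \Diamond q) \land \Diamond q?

Yes

Recall that \Box ψ holds at a world iff ψ holds at every accessible world, and \Diamond ψ holds iff ψ holds at some accessible world.
At w7: \Diamond \Box q \lor \Diamond q is true, \Diamond q is true, so (\Diamond \Box q \lor \Diamond q) \land \Diamond q is true.
  At w7: \Diamond \Box q is false, \Diamond q is true, so \Diamond \Box q \lor \Diamond q is true.
    At w7: \Diamond \Box q requires \Box q at some successor in {w0, w3, w4, w7}.
      At w0: \Box q is false.
      At w3: \Box q is false.
      At w4: \Box q is false.
      At w7: \Box q is false.
    So \Diamond \Box q is false at w7.
    At w7: \Diamond q requires q at some successor in {w0, w3, w4, w7}.
      q holds at w0, so \Diamond q is true at w7.
  At w7: \Diamond q requires q at some successor in {w0, w3, w4, w7}.
    q holds at w0, so \Diamond q is true at w7.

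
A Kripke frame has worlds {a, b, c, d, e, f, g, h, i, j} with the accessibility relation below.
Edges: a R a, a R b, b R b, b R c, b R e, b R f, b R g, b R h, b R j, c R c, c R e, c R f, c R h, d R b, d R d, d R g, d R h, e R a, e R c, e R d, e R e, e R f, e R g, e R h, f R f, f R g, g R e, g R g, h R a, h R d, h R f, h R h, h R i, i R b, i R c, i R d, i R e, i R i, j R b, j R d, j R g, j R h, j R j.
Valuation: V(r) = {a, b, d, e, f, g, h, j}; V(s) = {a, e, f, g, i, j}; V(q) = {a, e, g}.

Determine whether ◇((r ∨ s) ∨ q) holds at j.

Yes

Recall that ◇ψ holds at a world iff ψ holds at some accessible world.
At j: ◇((r ∨ s) ∨ q) requires (r ∨ s) ∨ q at some successor in {b, d, g, h, j}.
  (r ∨ s) ∨ q holds at b, so ◇((r ∨ s) ∨ q) is true at j.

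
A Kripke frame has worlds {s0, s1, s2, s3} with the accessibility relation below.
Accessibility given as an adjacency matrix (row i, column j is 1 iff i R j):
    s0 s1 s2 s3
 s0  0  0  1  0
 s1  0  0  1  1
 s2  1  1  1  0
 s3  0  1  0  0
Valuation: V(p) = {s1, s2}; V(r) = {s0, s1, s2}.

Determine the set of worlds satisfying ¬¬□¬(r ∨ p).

Let φ = ¬¬□¬(r ∨ p). Evaluate φ at each world:
  s0 (successors {s2}): φ is false.
  s1 (successors {s2, s3}): φ is false.
  s2 (successors {s0, s1, s2}): φ is false.
  s3 (successors {s1}): φ is false.
For instance, at s0:
  At s0: ¬□¬(r ∨ p) is true, so ¬¬□¬(r ∨ p) is false.
    At s0: □¬(r ∨ p) is false, so ¬□¬(r ∨ p) is true.
      At s0: □¬(r ∨ p) requires ¬(r ∨ p) at every successor {s2}.
        ¬(r ∨ p) fails at s2, so □¬(r ∨ p) is false at s0.
Satisfying worlds: none.

none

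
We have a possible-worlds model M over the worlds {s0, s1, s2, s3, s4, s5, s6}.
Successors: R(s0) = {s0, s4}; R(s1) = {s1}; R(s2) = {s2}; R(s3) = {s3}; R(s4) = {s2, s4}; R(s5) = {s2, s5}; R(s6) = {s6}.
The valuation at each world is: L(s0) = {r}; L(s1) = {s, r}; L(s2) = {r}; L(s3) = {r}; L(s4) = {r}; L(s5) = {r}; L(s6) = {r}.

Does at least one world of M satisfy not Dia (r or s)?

Let φ = not Dia (r or s). Evaluate φ at each world:
  s0 (successors {s0, s4}): φ is false.
  s1 (successors {s1}): φ is false.
  s2 (successors {s2}): φ is false.
  s3 (successors {s3}): φ is false.
  s4 (successors {s2, s4}): φ is false.
  s5 (successors {s2, s5}): φ is false.
  s6 (successors {s6}): φ is false.
For instance, at s0:
  At s0: Dia (r or s) is true, so not Dia (r or s) is false.
    At s0: Dia (r or s) requires r or s at some successor in {s0, s4}.
      r or s holds at s0, so Dia (r or s) is true at s0.

No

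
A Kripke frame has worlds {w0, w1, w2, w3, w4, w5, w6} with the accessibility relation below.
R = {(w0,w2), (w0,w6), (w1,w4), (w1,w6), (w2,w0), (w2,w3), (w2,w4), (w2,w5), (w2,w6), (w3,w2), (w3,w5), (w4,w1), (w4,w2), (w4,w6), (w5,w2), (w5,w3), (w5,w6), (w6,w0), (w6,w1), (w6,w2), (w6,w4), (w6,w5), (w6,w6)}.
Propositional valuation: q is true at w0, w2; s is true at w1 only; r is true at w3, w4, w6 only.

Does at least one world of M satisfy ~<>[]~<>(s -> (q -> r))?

Recall that []ψ holds at a world iff ψ holds at every accessible world, and <>ψ holds iff ψ holds at some accessible world.
Let φ = ~<>[]~<>(s -> (q -> r)). Evaluate φ at each world:
  w0 (successors {w2, w6}): φ is true.
  w1 (successors {w4, w6}): φ is true.
  w2 (successors {w0, w3, w4, w5, w6}): φ is true.
  w3 (successors {w2, w5}): φ is true.
  w4 (successors {w1, w2, w6}): φ is true.
  w5 (successors {w2, w3, w6}): φ is true.
  w6 (successors {w0, w1, w2, w4, w5, w6}): φ is true.
Detail at w0 (witness):
  At w0: <>[]~<>(s -> (q -> r)) is false, so ~<>[]~<>(s -> (q -> r)) is true.
    At w0: <>[]~<>(s -> (q -> r)) requires []~<>(s -> (q -> r)) at some successor in {w2, w6}.
      At w2: []~<>(s -> (q -> r)) is false.
      At w6: []~<>(s -> (q -> r)) is false.
    So <>[]~<>(s -> (q -> r)) is false at w0.

Yes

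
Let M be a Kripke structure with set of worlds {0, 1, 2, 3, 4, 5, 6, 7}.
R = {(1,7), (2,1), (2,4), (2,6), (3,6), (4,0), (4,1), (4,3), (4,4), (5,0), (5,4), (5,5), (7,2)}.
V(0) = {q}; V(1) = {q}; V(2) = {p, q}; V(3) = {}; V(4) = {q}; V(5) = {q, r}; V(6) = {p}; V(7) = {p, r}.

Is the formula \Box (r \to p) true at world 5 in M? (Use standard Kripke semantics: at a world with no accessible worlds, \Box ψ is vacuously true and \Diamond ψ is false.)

No

At 5: \Box (r \to p) requires r \to p at every successor {0, 4, 5}.
  r \to p fails at 5, so \Box (r \to p) is false at 5.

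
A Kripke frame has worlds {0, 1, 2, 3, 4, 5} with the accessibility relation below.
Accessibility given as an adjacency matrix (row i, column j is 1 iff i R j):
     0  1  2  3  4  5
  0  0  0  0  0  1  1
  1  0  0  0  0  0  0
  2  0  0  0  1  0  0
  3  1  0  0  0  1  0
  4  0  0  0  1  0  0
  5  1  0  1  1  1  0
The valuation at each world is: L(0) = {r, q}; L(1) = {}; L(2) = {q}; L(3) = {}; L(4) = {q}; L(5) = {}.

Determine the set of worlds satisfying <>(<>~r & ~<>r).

Let φ = <>(<>~r & ~<>r). Evaluate φ at each world:
  0 (successors {4, 5}): φ is true.
  1 (successors ∅): φ is false.
  2 (successors {3}): φ is false.
  3 (successors {0, 4}): φ is true.
  4 (successors {3}): φ is false.
  5 (successors {0, 2, 3, 4}): φ is true.
For instance, at 5:
  At 5: <>(<>~r & ~<>r) requires <>~r & ~<>r at some successor in {0, 2, 3, 4}.
    <>~r & ~<>r holds at 0, so <>(<>~r & ~<>r) is true at 5.
      At 0: <>~r is true, ~<>r is true, so <>~r & ~<>r is true.
Satisfying worlds: {0, 3, 5}

0, 3, 5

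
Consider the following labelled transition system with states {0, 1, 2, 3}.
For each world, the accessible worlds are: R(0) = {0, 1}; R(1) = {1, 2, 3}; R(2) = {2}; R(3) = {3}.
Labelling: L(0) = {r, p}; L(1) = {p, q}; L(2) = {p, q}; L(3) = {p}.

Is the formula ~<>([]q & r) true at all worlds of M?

Yes

Let φ = ~<>([]q & r). Evaluate φ at each world:
  0 (successors {0, 1}): φ is true.
  1 (successors {1, 2, 3}): φ is true.
  2 (successors {2}): φ is true.
  3 (successors {3}): φ is true.
For instance, at 2:
  At 2: <>([]q & r) is false, so ~<>([]q & r) is true.
    At 2: <>([]q & r) requires []q & r at some successor in {2}.
      At 2: []q & r is false.
    So <>([]q & r) is false at 2.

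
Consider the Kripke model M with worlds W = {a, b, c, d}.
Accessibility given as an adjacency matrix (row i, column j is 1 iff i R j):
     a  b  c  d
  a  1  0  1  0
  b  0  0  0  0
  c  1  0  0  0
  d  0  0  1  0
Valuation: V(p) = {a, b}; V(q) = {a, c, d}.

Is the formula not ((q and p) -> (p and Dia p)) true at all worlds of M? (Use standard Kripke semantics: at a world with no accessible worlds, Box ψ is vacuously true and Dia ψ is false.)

No

Recall that Dia ψ holds at a world iff ψ holds at some accessible world.
Let φ = not ((q and p) -> (p and Dia p)). Evaluate φ at each world:
  a (successors {a, c}): φ is false.
  b (successors ∅): φ is false.
  c (successors {a}): φ is false.
  d (successors {c}): φ is false.
Detail at a (counterexample):
  At a: (q and p) -> (p and Dia p) is true, so not ((q and p) -> (p and Dia p)) is false.
    At a: q and p is true, p and Dia p is true, so (q and p) -> (p and Dia p) is true.
      At a: p is true, Dia p is true, so p and Dia p is true.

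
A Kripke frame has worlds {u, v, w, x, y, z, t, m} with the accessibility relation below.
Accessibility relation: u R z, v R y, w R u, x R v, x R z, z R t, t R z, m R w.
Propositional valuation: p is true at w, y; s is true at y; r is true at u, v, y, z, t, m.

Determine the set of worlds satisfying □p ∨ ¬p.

u, v, x, y, z, t, m

Let φ = □p ∨ ¬p. Evaluate φ at each world:
  u (successors {z}): φ is true.
  v (successors {y}): φ is true.
  w (successors {u}): φ is false.
  x (successors {v, z}): φ is true.
  y (successors ∅): φ is true.
  z (successors {t}): φ is true.
  t (successors {z}): φ is true.
  m (successors {w}): φ is true.
For instance, at x:
  At x: □p is false, ¬p is true, so □p ∨ ¬p is true.
    At x: □p requires p at every successor {v, z}.
      p fails at v, so □p is false at x.
Satisfying worlds: {u, v, x, y, z, t, m}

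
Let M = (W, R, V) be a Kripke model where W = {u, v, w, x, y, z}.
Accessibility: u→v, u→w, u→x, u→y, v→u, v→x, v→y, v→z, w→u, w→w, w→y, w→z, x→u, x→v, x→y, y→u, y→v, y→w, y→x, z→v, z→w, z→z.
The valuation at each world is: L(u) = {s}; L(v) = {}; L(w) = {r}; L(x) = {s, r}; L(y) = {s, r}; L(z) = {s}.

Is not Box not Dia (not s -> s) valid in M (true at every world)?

Yes

Let φ = not Box not Dia (not s -> s). Evaluate φ at each world:
  u (successors {v, w, x, y}): φ is true.
  v (successors {u, x, y, z}): φ is true.
  w (successors {u, w, y, z}): φ is true.
  x (successors {u, v, y}): φ is true.
  y (successors {u, v, w, x}): φ is true.
  z (successors {v, w, z}): φ is true.
For instance, at w:
  At w: Box not Dia (not s -> s) is false, so not Box not Dia (not s -> s) is true.
    At w: Box not Dia (not s -> s) requires not Dia (not s -> s) at every successor {u, w, y, z}.
      not Dia (not s -> s) fails at u, so Box not Dia (not s -> s) is false at w.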